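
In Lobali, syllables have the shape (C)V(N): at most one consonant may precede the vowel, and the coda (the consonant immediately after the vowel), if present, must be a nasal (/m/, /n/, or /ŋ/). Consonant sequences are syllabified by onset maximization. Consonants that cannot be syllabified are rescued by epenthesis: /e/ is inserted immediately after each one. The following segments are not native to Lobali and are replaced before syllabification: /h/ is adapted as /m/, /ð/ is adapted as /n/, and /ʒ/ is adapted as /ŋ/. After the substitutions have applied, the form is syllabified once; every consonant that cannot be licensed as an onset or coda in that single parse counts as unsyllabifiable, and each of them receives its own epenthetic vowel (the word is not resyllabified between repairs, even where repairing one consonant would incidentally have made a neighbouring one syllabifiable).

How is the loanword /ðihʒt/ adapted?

nimŋete

Substitution: /ð/ → /n/, /h/ → /m/, /ʒ/ → /ŋ/, giving /nimŋt/.
Under (C)V(N), the unsyllabifiable consonants are /ŋ/, /t/ (only a nasal (/m/, /n/, or /ŋ/) is licensed in coda position; onsets are limited to one consonant).
Each unlicensed consonant becomes the onset of a new syllable: /ŋ/ → /ŋe/, /t/ → /te/.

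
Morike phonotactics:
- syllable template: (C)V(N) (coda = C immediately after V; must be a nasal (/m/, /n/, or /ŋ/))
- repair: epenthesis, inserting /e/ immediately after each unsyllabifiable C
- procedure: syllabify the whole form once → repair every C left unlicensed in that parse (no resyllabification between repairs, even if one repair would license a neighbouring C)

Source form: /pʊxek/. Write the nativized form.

The consonants /k/ cannot be parsed into a legal (C)V(N) syllable (only a nasal (/m/, /n/, or /ŋ/) is licensed in coda position; onsets are limited to one consonant).
Epenthesis after each stranded consonant: /k/ → /ke/.

pʊxeke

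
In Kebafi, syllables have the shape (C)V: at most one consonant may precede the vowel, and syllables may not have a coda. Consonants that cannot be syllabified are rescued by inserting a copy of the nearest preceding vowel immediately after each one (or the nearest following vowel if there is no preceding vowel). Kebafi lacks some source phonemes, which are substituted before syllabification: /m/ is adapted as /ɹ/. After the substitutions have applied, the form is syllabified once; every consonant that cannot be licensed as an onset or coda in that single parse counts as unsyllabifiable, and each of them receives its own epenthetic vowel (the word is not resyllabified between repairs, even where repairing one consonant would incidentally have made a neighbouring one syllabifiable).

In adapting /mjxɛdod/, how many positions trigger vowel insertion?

After substitution the input is /ɹjxɛdod/.
The unsyllabifiable consonants are /ɹ/, /j/, /d/; each receives one epenthetic vowel.

3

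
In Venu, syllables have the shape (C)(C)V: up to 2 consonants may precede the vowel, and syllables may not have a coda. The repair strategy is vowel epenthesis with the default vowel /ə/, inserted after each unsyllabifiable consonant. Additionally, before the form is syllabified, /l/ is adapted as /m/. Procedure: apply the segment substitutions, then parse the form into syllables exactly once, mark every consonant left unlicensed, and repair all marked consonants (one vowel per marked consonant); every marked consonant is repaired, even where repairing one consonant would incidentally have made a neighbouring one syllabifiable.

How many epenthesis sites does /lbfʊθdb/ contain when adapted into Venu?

After substitution the input is /mbfʊθdb/.
The unsyllabifiable consonants are /m/, /θ/, /d/, /b/; each receives one epenthetic vowel.

4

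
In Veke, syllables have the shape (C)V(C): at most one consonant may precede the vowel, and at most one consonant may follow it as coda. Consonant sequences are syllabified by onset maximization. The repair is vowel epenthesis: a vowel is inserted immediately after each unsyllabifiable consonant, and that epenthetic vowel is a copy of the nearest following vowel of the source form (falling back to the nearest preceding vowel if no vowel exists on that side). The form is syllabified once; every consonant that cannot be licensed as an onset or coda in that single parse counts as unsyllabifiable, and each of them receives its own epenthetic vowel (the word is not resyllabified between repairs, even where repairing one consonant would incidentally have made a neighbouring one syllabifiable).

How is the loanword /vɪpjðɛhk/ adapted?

Under (C)V(C), the unsyllabifiable consonants are /j/, /k/ (at most one coda consonant is licensed; onsets are limited to one consonant).
Each unlicensed consonant becomes the onset of a new syllable: /j/ → /jɛ/, /k/ → /kɛ/.

vɪpjɛðɛhkɛ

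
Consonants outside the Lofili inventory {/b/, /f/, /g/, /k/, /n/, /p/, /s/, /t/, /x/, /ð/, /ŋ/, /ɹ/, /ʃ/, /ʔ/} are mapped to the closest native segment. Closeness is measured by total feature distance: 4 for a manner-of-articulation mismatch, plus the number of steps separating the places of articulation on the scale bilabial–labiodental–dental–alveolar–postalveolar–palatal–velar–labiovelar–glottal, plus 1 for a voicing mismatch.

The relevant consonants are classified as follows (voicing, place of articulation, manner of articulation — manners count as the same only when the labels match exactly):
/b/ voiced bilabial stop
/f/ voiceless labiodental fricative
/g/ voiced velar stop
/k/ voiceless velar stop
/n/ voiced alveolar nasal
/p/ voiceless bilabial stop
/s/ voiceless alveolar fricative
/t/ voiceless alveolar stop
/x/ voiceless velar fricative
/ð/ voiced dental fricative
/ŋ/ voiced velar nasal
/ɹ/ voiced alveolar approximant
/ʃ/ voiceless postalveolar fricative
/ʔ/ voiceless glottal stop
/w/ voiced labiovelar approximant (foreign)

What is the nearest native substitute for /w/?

/ɹ/ is closest: same manner (approximant), place distance 4 (labiovelar→alveolar), same voicing; total 4. Next closest is /g/ at distance 5.

ɹ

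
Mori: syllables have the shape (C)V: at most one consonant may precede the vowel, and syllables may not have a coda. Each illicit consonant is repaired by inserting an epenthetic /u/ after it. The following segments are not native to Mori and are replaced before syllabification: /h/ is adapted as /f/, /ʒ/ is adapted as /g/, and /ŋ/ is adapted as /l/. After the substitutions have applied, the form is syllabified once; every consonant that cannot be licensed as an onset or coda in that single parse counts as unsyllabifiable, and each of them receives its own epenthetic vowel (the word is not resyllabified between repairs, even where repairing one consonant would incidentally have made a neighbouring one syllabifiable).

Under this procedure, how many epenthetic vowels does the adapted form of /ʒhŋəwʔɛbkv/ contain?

6

After substitution the input is /gfləwʔɛbkv/.
The unsyllabifiable consonants are /g/, /f/, /w/, /b/, /k/, /v/; each receives one epenthetic vowel.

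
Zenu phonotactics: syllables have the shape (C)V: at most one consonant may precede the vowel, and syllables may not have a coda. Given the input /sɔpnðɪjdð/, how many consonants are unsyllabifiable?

Syllabifying with onset maximization leaves /p/, /n/, /j/, /d/, /ð/ stranded (no codas are permitted; onsets are limited to one consonant).

5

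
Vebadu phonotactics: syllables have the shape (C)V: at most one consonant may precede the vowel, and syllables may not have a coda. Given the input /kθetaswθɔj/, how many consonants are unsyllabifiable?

4

Syllabifying with onset maximization leaves /k/, /s/, /w/, /j/ stranded (no codas are permitted; onsets are limited to one consonant).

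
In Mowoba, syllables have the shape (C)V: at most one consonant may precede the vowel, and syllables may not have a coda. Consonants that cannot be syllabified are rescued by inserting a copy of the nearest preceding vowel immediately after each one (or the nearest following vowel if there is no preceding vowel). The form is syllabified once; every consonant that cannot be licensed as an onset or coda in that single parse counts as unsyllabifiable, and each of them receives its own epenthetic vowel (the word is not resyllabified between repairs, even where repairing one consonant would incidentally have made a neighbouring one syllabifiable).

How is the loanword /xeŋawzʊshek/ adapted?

The consonants /w/, /s/, /k/ cannot be parsed into a legal (C)V syllable (no codas are permitted; onsets are limited to one consonant).
Epenthesis after each stranded consonant: /w/ → /wa/, /s/ → /sʊ/, /k/ → /ke/.

xeŋawazʊsʊheke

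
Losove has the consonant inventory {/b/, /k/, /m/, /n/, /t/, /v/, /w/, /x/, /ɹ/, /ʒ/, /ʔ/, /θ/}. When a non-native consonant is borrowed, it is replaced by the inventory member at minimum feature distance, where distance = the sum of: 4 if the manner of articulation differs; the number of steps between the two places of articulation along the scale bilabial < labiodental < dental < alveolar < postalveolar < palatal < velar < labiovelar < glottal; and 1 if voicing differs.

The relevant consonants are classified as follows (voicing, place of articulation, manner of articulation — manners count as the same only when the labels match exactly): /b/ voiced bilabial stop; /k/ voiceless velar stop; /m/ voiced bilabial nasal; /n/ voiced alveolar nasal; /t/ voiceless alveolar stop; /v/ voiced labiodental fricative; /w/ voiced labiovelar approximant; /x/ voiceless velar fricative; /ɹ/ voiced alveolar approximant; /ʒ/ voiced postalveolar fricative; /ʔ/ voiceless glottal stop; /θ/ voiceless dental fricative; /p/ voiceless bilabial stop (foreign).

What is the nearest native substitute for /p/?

/b/ is closest: same manner (stop), place distance 0 (bilabial→bilabial), voicing differs (+1); total 1. Next closest is /t/ at distance 3.

b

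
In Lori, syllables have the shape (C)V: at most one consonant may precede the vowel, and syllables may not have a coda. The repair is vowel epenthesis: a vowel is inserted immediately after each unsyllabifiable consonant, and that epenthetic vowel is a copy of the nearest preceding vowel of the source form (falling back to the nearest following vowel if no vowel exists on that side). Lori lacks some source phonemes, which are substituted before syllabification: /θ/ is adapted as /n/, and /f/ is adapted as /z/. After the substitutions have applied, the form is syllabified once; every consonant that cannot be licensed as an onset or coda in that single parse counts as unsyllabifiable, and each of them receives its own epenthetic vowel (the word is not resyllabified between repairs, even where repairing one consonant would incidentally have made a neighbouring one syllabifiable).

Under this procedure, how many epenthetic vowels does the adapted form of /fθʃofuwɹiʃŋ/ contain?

After substitution the input is /znʃozuwɹiʃŋ/.
The unsyllabifiable consonants are /z/, /n/, /w/, /ʃ/, /ŋ/; each receives one epenthetic vowel.

5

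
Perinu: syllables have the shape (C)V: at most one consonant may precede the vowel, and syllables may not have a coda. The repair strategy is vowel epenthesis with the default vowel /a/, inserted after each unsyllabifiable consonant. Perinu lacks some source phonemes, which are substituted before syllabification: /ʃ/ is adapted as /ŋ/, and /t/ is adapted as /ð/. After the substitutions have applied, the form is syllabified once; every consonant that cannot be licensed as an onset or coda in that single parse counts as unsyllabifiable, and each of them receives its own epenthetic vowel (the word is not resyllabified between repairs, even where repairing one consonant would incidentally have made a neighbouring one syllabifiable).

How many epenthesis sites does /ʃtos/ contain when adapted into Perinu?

After substitution the input is /ŋðos/.
The unsyllabifiable consonants are /ŋ/, /s/; each receives one epenthetic vowel.

2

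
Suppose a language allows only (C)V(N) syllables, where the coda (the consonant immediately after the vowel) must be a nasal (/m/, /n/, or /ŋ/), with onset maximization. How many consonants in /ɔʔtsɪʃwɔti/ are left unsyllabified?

Syllabifying with onset maximization leaves /ʔ/, /t/, /ʃ/ stranded (only a nasal (/m/, /n/, or /ŋ/) is licensed in coda position; onsets are limited to one consonant).

3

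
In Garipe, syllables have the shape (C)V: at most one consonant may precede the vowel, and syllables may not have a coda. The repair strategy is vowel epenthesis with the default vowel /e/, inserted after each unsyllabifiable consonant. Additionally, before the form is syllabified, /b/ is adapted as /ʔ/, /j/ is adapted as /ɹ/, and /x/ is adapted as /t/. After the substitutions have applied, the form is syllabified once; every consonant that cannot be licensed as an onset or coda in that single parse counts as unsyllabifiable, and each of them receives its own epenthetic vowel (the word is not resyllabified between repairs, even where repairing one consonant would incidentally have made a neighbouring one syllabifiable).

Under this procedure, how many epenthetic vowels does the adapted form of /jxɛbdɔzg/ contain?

4

After substitution the input is /ɹtɛʔdɔzg/.
The unsyllabifiable consonants are /ɹ/, /ʔ/, /z/, /g/; each receives one epenthetic vowel.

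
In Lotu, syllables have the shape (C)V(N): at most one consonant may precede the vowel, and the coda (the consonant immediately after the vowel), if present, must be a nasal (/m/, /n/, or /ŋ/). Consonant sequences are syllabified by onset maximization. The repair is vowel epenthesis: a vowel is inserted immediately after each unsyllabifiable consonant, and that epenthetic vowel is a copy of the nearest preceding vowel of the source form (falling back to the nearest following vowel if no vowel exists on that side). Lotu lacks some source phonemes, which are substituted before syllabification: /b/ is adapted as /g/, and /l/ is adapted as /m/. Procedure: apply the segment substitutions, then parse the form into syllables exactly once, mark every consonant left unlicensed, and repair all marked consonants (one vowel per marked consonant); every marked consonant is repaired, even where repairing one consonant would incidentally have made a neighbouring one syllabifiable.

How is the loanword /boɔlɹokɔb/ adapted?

Substitution: /b/ → /g/, /l/ → /m/, giving /goɔmɹokɔg/.
Syllabifying with onset maximization leaves /g/ stranded (only a nasal (/m/, /n/, or /ŋ/) is licensed in coda position; onsets are limited to one consonant).
Each unlicensed consonant becomes the onset of a new syllable: /g/ → /gɔ/.

goɔmɹokɔgɔ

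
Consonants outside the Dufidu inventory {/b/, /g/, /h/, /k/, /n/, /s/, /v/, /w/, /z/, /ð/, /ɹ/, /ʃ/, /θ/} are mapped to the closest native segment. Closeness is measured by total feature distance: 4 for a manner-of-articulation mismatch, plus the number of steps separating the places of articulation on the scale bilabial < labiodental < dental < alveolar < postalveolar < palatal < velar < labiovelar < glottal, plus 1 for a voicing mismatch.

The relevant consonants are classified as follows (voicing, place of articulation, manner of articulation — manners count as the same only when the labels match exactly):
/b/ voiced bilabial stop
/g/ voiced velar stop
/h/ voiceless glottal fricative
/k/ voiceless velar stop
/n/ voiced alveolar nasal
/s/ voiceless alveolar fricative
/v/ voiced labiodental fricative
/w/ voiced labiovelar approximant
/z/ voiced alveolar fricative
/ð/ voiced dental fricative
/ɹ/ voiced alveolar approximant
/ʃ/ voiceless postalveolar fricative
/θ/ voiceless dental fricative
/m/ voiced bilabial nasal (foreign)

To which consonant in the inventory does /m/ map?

/n/ is closest: same manner (nasal), place distance 3 (bilabial→alveolar), same voicing; total 3. Next closest is /b/ at distance 4.

n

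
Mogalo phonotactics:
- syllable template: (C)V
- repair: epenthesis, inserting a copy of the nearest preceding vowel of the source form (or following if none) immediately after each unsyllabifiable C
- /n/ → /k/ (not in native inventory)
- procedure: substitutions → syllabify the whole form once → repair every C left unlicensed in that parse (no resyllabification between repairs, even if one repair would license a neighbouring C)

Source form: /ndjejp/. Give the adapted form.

Substitution: /n/ → /k/, giving /kdjejp/.
The consonants /k/, /d/, /j/, /p/ cannot be parsed into a legal (C)V syllable (no codas are permitted; onsets are limited to one consonant).
Inserting the epenthetic vowel yields /k/ → /ke/, /d/ → /de/, /j/ → /je/, /p/ → /pe/.

kedejejepe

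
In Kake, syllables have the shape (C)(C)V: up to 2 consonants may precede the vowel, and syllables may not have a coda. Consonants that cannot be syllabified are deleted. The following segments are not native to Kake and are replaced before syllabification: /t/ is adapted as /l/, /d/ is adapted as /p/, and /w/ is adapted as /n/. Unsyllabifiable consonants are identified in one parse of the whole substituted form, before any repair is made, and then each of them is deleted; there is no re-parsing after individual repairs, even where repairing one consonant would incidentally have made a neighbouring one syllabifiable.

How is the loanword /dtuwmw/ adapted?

Substitution: /d/ → /p/, /t/ → /l/, /w/ → /n/, giving /plunmn/.
The consonants /n/, /m/, /n/ cannot be parsed into a legal (C)(C)V syllable (no codas are permitted; onsets may contain at most 2 consonants).
Deleting the stranded consonants removes /n/, /m/, /n/.

plu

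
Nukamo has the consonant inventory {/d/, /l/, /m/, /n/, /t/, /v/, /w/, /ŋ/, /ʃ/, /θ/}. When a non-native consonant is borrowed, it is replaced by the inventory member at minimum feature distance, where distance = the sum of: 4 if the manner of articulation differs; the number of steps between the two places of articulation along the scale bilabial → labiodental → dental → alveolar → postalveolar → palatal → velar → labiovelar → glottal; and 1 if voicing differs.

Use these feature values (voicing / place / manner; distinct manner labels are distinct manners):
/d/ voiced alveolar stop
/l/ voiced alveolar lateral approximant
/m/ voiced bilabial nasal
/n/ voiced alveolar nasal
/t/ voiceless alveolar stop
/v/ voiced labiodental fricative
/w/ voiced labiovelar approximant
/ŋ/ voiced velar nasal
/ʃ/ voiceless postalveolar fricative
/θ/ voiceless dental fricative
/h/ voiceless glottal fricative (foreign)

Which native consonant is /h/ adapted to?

/ʃ/ is closest: same manner (fricative), place distance 4 (glottal→postalveolar), same voicing; total 4. Next closest is /w/ at distance 6.

ʃ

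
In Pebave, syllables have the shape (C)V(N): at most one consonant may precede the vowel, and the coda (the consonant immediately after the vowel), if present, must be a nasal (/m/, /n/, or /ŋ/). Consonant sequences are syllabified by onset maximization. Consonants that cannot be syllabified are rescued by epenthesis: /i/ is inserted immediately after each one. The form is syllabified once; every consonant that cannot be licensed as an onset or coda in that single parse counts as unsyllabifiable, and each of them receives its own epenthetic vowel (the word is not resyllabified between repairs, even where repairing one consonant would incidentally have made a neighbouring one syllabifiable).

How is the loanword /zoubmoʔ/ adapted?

zoubimoʔi

Under (C)V(N), the unsyllabifiable consonants are /b/, /ʔ/ (only a nasal (/m/, /n/, or /ŋ/) is licensed in coda position; onsets are limited to one consonant).
Epenthesis after each stranded consonant: /b/ → /bi/, /ʔ/ → /ʔi/.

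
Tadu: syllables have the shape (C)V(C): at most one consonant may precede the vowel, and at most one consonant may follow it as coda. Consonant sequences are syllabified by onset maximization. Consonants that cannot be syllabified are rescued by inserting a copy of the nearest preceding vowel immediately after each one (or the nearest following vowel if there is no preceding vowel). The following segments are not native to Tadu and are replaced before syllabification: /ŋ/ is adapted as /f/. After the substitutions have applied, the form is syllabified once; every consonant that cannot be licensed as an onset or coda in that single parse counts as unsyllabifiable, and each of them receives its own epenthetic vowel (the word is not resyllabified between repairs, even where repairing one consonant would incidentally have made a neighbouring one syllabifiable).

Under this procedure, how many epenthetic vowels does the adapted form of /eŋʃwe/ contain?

After substitution the input is /efʃwe/.
The unsyllabifiable consonants are /ʃ/; each receives one epenthetic vowel.

1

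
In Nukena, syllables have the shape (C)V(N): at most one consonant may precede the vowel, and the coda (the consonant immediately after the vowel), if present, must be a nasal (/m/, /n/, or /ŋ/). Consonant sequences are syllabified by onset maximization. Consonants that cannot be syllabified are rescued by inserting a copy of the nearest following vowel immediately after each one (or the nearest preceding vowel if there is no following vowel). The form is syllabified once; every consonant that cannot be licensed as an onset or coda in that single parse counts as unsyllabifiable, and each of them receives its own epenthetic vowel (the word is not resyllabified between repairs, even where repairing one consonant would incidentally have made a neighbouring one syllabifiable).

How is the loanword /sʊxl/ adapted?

sʊxʊlʊ

Syllabifying with onset maximization leaves /x/, /l/ stranded (only a nasal (/m/, /n/, or /ŋ/) is licensed in coda position; onsets are limited to one consonant).
Inserting the epenthetic vowel yields /x/ → /xʊ/, /l/ → /lʊ/.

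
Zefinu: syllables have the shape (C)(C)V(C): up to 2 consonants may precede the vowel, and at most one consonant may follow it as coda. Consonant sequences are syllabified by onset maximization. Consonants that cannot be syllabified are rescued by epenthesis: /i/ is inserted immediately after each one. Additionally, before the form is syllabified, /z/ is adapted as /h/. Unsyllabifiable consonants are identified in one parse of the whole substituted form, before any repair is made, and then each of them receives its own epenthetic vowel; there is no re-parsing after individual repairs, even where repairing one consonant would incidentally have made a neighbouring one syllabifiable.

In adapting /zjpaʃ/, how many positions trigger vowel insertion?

After substitution the input is /hjpaʃ/.
The unsyllabifiable consonants are /h/; each receives one epenthetic vowel.

1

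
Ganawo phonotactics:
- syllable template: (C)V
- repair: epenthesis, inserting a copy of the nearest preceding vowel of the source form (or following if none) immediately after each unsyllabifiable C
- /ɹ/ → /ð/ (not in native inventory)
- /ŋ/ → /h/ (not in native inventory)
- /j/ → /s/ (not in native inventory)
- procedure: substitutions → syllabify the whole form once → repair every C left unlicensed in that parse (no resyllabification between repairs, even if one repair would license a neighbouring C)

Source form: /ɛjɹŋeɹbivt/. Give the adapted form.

Substitution: /j/ → /s/, /ɹ/ → /ð/, /ŋ/ → /h/, giving /ɛsðheðbivt/.
Syllabifying with onset maximization leaves /s/, /ð/, /ð/, /v/, /t/ stranded (no codas are permitted; onsets are limited to one consonant).
Epenthesis after each stranded consonant: /s/ → /sɛ/, /ð/ → /ðɛ/, /ð/ → /ðe/, /v/ → /vi/, /t/ → /ti/.

ɛsɛðɛheðebiviti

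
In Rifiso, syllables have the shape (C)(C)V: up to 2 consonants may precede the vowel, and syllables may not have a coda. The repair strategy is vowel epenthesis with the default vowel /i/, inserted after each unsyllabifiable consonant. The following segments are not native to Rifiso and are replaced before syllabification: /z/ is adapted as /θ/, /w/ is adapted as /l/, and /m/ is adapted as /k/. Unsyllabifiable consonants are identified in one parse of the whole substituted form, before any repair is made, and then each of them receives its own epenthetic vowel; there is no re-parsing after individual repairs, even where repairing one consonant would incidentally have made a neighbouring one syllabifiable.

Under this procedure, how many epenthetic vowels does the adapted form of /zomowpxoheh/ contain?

After substitution the input is /θokolpxoheh/.
The unsyllabifiable consonants are /l/, /h/; each receives one epenthetic vowel.

2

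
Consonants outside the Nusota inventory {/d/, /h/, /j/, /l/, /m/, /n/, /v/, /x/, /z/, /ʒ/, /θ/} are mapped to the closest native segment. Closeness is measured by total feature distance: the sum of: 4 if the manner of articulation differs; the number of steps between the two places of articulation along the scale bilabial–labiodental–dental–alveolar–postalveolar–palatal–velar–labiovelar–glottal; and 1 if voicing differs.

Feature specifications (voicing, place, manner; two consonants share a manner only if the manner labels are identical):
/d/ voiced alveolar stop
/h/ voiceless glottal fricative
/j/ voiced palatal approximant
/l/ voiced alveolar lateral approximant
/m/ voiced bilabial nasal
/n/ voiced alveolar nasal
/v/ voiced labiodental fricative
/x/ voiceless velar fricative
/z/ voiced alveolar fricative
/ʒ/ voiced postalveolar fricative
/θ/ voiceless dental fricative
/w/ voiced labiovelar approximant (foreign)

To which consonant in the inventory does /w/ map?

/j/ is closest: same manner (approximant), place distance 2 (labiovelar→palatal), same voicing; total 2. Next closest is /h/ at distance 6.

j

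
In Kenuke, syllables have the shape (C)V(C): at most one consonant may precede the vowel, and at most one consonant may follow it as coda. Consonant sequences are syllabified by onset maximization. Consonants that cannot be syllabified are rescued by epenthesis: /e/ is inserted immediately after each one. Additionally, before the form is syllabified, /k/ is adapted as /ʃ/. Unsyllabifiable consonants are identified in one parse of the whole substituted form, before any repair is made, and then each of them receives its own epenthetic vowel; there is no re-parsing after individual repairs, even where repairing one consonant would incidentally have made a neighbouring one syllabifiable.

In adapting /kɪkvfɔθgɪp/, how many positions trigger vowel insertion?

After substitution the input is /ʃɪʃvfɔθgɪp/.
The unsyllabifiable consonants are /v/; each receives one epenthetic vowel.

1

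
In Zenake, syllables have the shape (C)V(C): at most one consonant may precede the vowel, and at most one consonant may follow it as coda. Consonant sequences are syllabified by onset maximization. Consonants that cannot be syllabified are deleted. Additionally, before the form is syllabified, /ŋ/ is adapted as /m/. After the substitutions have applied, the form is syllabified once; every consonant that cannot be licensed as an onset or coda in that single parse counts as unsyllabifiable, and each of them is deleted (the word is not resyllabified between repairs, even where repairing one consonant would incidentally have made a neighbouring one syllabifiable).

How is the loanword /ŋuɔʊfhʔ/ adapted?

Substitution: /ŋ/ → /m/, giving /muɔʊfhʔ/.
The consonants /h/, /ʔ/ cannot be parsed into a legal (C)V(C) syllable (at most one coda consonant is licensed; onsets are limited to one consonant).
Each unlicensed consonant is deleted: /h/, /ʔ/.

muɔʊf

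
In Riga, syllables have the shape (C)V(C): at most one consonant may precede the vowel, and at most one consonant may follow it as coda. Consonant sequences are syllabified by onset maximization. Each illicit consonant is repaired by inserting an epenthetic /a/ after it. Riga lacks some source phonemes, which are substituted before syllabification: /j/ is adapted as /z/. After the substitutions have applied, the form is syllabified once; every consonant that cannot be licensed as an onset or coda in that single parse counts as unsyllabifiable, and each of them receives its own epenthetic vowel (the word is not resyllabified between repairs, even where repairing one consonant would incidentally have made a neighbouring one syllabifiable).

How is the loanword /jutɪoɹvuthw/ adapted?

zutɪoɹvuthawa

Substitution: /j/ → /z/, giving /zutɪoɹvuthw/.
Under (C)V(C), the unsyllabifiable consonants are /h/, /w/ (at most one coda consonant is licensed; onsets are limited to one consonant).
Epenthesis after each stranded consonant: /h/ → /ha/, /w/ → /wa/.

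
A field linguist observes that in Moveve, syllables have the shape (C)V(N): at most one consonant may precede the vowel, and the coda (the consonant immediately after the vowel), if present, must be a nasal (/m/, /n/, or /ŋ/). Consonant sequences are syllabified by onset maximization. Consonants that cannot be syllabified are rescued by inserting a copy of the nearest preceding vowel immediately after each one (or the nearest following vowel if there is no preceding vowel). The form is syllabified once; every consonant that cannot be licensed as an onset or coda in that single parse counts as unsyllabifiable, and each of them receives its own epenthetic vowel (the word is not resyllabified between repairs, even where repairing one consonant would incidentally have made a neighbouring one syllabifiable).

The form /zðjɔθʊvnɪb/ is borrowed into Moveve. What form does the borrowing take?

Under (C)V(N), the unsyllabifiable consonants are /z/, /ð/, /v/, /b/ (only a nasal (/m/, /n/, or /ŋ/) is licensed in coda position; onsets are limited to one consonant).
Inserting the epenthetic vowel yields /z/ → /zɔ/, /ð/ → /ðɔ/, /v/ → /vʊ/, /b/ → /bɪ/.

zɔðɔjɔθʊvʊnɪbɪ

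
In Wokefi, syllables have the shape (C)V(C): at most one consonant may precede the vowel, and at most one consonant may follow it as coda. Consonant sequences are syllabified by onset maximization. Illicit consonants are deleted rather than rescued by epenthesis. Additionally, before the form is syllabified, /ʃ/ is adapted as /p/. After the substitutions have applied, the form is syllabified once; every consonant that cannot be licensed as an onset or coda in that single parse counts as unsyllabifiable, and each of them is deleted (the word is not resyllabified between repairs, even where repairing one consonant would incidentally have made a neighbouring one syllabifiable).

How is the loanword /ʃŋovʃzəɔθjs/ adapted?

Substitution: /ʃ/ → /p/, giving /pŋovpzəɔθjs/.
Syllabifying with onset maximization leaves /p/, /p/, /j/, /s/ stranded (at most one coda consonant is licensed; onsets are limited to one consonant).
Deleting the stranded consonants removes /p/, /p/, /j/, /s/.

ŋovzəɔθ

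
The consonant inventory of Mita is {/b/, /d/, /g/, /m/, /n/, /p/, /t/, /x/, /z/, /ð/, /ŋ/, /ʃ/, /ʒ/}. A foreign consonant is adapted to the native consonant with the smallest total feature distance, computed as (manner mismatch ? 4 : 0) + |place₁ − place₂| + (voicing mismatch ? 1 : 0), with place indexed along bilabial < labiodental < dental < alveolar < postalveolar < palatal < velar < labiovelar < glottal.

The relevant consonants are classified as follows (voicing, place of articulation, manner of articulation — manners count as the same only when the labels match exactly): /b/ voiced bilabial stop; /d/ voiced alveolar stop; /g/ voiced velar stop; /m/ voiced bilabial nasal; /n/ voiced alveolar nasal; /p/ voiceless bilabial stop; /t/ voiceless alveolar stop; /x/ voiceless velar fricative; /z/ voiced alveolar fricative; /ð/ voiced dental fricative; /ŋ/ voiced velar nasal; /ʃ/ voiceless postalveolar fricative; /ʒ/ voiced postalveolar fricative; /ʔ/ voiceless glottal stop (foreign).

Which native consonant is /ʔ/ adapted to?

g

/g/ is closest: same manner (stop), place distance 2 (glottal→velar), voicing differs (+1); total 3. Next closest is /t/ at distance 5.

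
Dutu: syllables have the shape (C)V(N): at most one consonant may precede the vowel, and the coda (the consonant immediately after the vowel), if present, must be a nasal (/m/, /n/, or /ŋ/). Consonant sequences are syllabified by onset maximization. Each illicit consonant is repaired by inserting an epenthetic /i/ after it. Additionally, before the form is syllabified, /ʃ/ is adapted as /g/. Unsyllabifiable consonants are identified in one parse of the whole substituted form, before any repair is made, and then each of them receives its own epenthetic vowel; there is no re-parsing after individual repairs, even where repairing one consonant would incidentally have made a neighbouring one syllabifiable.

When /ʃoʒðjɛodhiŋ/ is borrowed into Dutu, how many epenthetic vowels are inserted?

After substitution the input is /goʒðjɛodhiŋ/.
The unsyllabifiable consonants are /ʒ/, /ð/, /d/; each receives one epenthetic vowel.

3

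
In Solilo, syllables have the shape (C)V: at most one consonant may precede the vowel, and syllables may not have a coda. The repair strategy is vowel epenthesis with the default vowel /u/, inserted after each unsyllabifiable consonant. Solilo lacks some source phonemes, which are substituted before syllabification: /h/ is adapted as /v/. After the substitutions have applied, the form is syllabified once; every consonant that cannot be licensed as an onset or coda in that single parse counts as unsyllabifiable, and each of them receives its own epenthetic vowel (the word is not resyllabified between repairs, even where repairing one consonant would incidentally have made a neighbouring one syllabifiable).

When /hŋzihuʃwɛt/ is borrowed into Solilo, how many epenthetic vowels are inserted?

4

After substitution the input is /vŋzivuʃwɛt/.
The unsyllabifiable consonants are /v/, /ŋ/, /ʃ/, /t/; each receives one epenthetic vowel.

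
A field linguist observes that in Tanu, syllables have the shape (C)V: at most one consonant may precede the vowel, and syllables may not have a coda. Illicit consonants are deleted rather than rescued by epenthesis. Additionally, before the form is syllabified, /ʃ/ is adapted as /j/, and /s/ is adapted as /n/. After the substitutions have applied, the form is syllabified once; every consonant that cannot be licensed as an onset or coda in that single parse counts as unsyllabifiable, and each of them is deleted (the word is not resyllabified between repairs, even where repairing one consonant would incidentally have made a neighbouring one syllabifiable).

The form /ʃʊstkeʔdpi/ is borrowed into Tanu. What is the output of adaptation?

jʊkepi

Substitution: /ʃ/ → /j/, /s/ → /n/, giving /jʊntkeʔdpi/.
Syllabifying with onset maximization leaves /n/, /t/, /ʔ/, /d/ stranded (no codas are permitted; onsets are limited to one consonant).
Each unlicensed consonant is deleted: /n/, /t/, /ʔ/, /d/.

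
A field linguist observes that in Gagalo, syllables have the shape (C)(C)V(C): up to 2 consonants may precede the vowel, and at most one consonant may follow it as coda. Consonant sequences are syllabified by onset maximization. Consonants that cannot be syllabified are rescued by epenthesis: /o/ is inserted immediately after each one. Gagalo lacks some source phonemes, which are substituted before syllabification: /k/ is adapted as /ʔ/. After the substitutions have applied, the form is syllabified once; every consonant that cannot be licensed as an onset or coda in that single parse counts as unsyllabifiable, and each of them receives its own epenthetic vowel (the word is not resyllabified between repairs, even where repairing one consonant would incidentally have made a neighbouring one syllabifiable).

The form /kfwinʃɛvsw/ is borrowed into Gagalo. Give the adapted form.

ʔofwinʃɛvsowo

Substitution: /k/ → /ʔ/, giving /ʔfwinʃɛvsw/.
Under (C)(C)V(C), the unsyllabifiable consonants are /ʔ/, /s/, /w/ (at most one coda consonant is licensed; onsets may contain at most 2 consonants).
Inserting the epenthetic vowel yields /ʔ/ → /ʔo/, /s/ → /so/, /w/ → /wo/.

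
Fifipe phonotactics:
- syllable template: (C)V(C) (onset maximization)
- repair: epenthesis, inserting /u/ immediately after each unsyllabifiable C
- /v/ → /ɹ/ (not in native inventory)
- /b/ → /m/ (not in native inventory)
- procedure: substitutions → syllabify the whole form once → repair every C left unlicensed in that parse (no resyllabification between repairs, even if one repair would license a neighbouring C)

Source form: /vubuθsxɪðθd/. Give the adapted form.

Substitution: /v/ → /ɹ/, /b/ → /m/, giving /ɹumuθsxɪðθd/.
The consonants /s/, /θ/, /d/ cannot be parsed into a legal (C)V(C) syllable (at most one coda consonant is licensed; onsets are limited to one consonant).
Each unlicensed consonant becomes the onset of a new syllable: /s/ → /su/, /θ/ → /θu/, /d/ → /du/.

ɹumuθsuxɪðθudu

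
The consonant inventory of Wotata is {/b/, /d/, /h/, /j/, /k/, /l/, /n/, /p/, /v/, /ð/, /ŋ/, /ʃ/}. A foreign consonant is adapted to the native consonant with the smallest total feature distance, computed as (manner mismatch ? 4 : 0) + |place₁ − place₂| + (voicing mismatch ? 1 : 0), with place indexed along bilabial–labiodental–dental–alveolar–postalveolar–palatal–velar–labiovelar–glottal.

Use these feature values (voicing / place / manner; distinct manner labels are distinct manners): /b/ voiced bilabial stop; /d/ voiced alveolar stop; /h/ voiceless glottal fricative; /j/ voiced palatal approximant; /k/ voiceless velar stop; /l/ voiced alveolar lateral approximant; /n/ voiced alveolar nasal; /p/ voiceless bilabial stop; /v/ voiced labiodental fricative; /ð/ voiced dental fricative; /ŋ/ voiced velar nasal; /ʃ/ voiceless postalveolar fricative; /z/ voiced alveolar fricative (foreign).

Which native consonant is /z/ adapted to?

ð

/ð/ is closest: same manner (fricative), place distance 1 (alveolar→dental), same voicing; total 1. Next closest is /v/ at distance 2.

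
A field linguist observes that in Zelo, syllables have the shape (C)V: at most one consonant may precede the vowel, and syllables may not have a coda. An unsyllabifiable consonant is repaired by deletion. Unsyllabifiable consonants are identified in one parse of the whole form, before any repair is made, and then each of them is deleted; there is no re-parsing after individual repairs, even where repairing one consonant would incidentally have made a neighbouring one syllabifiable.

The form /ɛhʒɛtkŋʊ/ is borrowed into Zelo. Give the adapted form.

Syllabifying with onset maximization leaves /h/, /t/, /k/ stranded (no codas are permitted; onsets are limited to one consonant).
Deletion applies to /h/, /t/, /k/.

ɛʒɛŋʊ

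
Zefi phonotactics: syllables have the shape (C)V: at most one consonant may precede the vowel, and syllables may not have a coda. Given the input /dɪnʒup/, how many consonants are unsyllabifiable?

The consonants /n/, /p/ cannot be parsed into a legal (C)V syllable (no codas are permitted; onsets are limited to one consonant).

2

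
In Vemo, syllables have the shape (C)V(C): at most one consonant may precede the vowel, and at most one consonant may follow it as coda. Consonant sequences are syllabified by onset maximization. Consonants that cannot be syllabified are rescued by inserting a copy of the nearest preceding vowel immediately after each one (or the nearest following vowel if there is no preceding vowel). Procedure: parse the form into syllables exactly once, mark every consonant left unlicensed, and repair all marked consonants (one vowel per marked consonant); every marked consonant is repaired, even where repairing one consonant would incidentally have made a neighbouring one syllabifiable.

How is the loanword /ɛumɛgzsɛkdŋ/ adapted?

Under (C)V(C), the unsyllabifiable consonants are /z/, /d/, /ŋ/ (at most one coda consonant is licensed; onsets are limited to one consonant).
Inserting the epenthetic vowel yields /z/ → /zɛ/, /d/ → /dɛ/, /ŋ/ → /ŋɛ/.

ɛumɛgzɛsɛkdɛŋɛ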